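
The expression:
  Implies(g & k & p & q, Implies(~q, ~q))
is always true.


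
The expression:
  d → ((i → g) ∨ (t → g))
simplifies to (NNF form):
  g ∨ ¬d ∨ ¬i ∨ ¬t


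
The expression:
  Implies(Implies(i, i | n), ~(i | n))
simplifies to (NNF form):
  ~i & ~n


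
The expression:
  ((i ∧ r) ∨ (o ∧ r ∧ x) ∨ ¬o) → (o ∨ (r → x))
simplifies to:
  o ∨ x ∨ ¬r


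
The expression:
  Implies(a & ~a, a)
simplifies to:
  True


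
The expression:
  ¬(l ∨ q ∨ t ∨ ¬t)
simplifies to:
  False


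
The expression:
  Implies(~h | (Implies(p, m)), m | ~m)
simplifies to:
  True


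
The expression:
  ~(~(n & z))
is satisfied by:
  {z: True, n: True}


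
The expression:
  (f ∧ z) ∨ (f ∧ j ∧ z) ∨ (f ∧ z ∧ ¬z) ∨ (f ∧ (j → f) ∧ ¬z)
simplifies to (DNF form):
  f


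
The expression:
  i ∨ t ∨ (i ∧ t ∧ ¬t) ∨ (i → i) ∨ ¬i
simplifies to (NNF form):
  True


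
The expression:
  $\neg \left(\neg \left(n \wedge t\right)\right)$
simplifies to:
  $n \wedge t$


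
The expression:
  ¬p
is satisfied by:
  {p: False}


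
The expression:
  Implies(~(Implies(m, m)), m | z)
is always true.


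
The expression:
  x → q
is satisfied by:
  {q: True, x: False}
  {x: False, q: False}
  {x: True, q: True}


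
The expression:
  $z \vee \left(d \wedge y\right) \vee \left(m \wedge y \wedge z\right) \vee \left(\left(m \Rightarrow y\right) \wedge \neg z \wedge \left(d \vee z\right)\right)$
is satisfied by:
  {d: True, z: True, y: True, m: False}
  {d: True, z: True, m: False, y: False}
  {d: True, z: True, y: True, m: True}
  {d: True, z: True, m: True, y: False}
  {z: True, y: True, m: False, d: False}
  {z: True, m: False, y: False, d: False}
  {z: True, y: True, m: True, d: False}
  {z: True, m: True, y: False, d: False}
  {y: True, d: True, m: False, z: False}
  {d: True, m: False, y: False, z: False}
  {y: True, d: True, m: True, z: False}


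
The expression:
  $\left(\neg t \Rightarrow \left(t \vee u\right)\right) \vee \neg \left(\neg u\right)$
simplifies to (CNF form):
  $t \vee u$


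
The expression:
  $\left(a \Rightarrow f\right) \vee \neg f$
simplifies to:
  $\text{True}$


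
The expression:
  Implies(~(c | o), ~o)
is always true.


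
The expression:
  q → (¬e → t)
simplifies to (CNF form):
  e ∨ t ∨ ¬q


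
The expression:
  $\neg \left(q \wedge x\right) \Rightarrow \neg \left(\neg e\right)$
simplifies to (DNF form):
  $e \vee \left(q \wedge x\right)$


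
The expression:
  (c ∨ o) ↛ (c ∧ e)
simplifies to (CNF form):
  (c ∨ o) ∧ (c ∨ ¬c) ∧ (o ∨ ¬e) ∧ (¬c ∨ ¬e)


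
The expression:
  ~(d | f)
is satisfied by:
  {d: False, f: False}


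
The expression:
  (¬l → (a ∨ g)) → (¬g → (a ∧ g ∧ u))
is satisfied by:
  {g: True, a: False, l: False}
  {g: True, l: True, a: False}
  {g: True, a: True, l: False}
  {g: True, l: True, a: True}
  {l: False, a: False, g: False}


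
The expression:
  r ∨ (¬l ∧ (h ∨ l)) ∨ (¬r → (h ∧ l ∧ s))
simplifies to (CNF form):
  (h ∨ r) ∧ (h ∨ r ∨ s) ∧ (h ∨ r ∨ ¬l) ∧ (r ∨ s ∨ ¬l)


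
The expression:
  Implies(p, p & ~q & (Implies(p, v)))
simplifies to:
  ~p | (v & ~q)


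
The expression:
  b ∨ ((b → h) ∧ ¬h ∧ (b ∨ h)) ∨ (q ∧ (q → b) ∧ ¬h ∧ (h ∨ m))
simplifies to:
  b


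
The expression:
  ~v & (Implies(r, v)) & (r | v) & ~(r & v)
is never true.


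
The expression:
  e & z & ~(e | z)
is never true.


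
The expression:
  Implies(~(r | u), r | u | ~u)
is always true.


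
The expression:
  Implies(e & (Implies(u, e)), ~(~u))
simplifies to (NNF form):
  u | ~e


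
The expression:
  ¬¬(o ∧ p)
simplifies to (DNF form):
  o ∧ p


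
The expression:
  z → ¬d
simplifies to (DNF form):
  ¬d ∨ ¬z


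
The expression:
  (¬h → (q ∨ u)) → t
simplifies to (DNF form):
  t ∨ (¬h ∧ ¬q ∧ ¬u)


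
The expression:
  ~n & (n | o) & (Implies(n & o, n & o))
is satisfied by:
  {o: True, n: False}


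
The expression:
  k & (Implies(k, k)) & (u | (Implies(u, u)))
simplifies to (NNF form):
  k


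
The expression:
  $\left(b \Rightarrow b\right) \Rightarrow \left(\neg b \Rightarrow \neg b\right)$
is always true.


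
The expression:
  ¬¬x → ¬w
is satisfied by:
  {w: False, x: False}
  {x: True, w: False}
  {w: True, x: False}


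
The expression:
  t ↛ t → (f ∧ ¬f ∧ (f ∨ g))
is always true.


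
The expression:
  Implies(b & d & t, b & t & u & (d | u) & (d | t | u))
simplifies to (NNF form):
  u | ~b | ~d | ~t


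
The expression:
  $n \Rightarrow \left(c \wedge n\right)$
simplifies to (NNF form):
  $c \vee \neg n$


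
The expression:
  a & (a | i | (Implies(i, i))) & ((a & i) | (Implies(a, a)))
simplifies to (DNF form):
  a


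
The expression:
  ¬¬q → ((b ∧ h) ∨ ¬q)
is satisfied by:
  {b: True, h: True, q: False}
  {b: True, h: False, q: False}
  {h: True, b: False, q: False}
  {b: False, h: False, q: False}
  {b: True, q: True, h: True}


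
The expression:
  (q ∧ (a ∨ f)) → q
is always true.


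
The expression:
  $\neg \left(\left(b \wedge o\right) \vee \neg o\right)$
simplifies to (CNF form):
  $o \wedge \neg b$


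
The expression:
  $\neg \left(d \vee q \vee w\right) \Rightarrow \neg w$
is always true.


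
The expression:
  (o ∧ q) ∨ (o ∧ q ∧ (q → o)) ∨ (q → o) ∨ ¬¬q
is always true.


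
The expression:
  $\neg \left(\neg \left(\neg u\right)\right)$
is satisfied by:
  {u: False}


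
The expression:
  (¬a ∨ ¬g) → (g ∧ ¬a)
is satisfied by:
  {g: True}


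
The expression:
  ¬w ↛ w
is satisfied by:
  {w: False}


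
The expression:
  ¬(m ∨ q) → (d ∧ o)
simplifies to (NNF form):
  m ∨ q ∨ (d ∧ o)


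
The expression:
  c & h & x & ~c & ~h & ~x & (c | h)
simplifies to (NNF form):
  False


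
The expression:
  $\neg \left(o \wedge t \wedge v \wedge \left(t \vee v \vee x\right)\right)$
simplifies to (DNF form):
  $\neg o \vee \neg t \vee \neg v$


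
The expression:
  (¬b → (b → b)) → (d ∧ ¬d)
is never true.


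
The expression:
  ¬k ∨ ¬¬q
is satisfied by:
  {q: True, k: False}
  {k: False, q: False}
  {k: True, q: True}


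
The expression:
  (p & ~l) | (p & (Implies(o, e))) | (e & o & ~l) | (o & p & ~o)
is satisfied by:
  {e: True, p: True, l: False, o: False}
  {e: True, p: True, o: True, l: False}
  {p: True, l: False, o: False, e: False}
  {p: True, o: True, l: False, e: False}
  {p: True, e: True, l: True, o: False}
  {p: True, e: True, l: True, o: True}
  {p: True, l: True, o: False, e: False}
  {e: True, o: True, l: False, p: False}


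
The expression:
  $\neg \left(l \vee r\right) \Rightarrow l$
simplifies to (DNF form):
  $l \vee r$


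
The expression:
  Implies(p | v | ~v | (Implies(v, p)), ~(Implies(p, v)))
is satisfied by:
  {p: True, v: False}


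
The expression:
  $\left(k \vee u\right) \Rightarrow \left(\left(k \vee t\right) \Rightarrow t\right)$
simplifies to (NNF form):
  $t \vee \neg k$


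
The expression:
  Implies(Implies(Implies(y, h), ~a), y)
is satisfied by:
  {a: True, y: True}
  {a: True, y: False}
  {y: True, a: False}


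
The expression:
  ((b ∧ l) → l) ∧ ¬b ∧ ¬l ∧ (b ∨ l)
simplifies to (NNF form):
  False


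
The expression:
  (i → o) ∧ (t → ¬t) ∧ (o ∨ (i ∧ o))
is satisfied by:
  {o: True, t: False}


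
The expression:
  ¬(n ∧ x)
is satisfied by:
  {x: False, n: False}
  {n: True, x: False}
  {x: True, n: False}


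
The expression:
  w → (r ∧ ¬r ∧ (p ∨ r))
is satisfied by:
  {w: False}


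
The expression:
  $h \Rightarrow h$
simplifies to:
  $\text{True}$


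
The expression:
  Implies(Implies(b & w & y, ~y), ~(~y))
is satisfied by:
  {y: True}


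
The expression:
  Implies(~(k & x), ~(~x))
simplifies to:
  x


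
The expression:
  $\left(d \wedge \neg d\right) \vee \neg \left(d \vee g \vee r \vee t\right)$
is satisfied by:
  {g: False, d: False, r: False, t: False}


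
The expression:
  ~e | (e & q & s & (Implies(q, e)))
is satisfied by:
  {s: True, q: True, e: False}
  {s: True, q: False, e: False}
  {q: True, s: False, e: False}
  {s: False, q: False, e: False}
  {e: True, s: True, q: True}


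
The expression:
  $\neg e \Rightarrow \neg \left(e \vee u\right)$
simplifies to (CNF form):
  $e \vee \neg u$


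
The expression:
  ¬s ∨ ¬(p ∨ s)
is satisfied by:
  {s: False}


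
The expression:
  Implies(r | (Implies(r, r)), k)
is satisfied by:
  {k: True}


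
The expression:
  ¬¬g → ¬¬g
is always true.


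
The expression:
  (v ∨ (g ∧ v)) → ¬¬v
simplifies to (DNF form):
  True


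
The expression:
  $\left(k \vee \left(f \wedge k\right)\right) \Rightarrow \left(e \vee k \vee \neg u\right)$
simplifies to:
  $\text{True}$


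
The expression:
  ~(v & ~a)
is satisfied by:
  {a: True, v: False}
  {v: False, a: False}
  {v: True, a: True}


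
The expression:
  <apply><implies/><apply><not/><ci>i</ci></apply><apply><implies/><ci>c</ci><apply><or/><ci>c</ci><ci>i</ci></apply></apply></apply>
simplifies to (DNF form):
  <true/>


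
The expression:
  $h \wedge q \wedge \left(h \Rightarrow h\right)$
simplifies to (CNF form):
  $h \wedge q$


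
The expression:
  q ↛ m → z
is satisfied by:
  {m: True, z: True, q: False}
  {m: True, z: False, q: False}
  {z: True, m: False, q: False}
  {m: False, z: False, q: False}
  {m: True, q: True, z: True}
  {m: True, q: True, z: False}
  {q: True, z: True, m: False}


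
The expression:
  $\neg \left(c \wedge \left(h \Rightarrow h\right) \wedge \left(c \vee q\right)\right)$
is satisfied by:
  {c: False}


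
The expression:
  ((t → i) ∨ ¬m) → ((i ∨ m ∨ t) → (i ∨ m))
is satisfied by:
  {i: True, m: True, t: False}
  {i: True, t: False, m: False}
  {m: True, t: False, i: False}
  {m: False, t: False, i: False}
  {i: True, m: True, t: True}
  {i: True, t: True, m: False}
  {m: True, t: True, i: False}


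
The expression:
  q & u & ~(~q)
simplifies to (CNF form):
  q & u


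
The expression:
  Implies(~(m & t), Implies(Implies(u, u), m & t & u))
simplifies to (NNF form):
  m & t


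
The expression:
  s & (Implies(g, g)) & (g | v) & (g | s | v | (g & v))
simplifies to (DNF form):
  (g & s) | (s & v)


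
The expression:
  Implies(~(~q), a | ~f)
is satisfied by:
  {a: True, q: False, f: False}
  {q: False, f: False, a: False}
  {f: True, a: True, q: False}
  {f: True, q: False, a: False}
  {a: True, q: True, f: False}
  {q: True, a: False, f: False}
  {f: True, q: True, a: True}


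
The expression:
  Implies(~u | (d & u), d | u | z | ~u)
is always true.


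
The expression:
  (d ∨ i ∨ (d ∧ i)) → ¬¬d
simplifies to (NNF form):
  d ∨ ¬i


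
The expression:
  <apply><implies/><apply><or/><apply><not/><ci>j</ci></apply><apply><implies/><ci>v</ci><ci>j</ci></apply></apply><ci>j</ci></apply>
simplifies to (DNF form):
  <ci>j</ci>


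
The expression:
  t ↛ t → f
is always true.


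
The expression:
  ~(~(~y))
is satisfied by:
  {y: False}


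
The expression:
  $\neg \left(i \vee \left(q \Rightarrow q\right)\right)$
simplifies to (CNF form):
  $\text{False}$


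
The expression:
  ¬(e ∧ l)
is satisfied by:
  {l: False, e: False}
  {e: True, l: False}
  {l: True, e: False}


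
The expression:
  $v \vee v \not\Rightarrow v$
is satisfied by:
  {v: True}


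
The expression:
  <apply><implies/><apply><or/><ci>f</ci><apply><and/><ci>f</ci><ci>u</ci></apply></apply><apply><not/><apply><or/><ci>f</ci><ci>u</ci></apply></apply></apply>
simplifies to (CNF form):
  <apply><not/><ci>f</ci></apply>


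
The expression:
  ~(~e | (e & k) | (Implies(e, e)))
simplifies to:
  False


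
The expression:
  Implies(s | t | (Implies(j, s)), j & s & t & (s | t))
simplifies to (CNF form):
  j & (s | ~t) & (t | ~s)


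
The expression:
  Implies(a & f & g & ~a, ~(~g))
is always true.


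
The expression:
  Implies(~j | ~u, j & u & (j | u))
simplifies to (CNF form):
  j & u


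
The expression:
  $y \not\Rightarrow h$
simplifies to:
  $y \wedge \neg h$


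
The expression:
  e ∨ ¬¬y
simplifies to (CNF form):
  e ∨ y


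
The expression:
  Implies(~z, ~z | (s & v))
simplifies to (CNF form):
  True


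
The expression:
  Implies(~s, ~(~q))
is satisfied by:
  {q: True, s: True}
  {q: True, s: False}
  {s: True, q: False}


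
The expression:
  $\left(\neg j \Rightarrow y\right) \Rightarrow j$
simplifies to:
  $j \vee \neg y$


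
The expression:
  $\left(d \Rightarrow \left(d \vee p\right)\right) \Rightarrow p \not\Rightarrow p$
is never true.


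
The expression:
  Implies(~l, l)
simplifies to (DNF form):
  l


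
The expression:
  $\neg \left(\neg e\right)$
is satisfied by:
  {e: True}


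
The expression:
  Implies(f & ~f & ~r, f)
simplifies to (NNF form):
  True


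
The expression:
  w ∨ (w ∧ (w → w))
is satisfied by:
  {w: True}


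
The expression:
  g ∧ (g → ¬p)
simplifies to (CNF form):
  g ∧ ¬p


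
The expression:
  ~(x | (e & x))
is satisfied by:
  {x: False}


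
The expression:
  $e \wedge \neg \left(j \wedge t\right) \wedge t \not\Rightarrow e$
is never true.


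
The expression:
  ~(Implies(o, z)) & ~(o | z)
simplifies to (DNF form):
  False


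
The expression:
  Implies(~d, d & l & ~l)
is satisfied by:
  {d: True}


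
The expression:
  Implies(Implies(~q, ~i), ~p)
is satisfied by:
  {i: True, q: False, p: False}
  {q: False, p: False, i: False}
  {i: True, q: True, p: False}
  {q: True, i: False, p: False}
  {p: True, i: True, q: False}


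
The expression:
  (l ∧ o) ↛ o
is never true.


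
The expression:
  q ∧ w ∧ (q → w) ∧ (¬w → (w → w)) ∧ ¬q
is never true.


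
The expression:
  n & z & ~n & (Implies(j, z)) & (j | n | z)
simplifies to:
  False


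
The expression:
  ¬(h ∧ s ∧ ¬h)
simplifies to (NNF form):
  True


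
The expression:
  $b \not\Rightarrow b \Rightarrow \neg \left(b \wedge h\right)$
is always true.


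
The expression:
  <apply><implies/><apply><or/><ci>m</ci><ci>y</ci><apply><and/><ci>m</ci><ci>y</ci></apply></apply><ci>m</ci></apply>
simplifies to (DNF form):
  <apply><or/><ci>m</ci><apply><not/><ci>y</ci></apply></apply>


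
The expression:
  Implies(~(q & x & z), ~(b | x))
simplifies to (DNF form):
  (x & ~x) | (q & x & z) | (~b & ~x) | (q & x & ~x) | (q & z & ~b) | (x & z & ~x) | (q & ~b & ~x) | (z & ~b & ~x)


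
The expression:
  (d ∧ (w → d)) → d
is always true.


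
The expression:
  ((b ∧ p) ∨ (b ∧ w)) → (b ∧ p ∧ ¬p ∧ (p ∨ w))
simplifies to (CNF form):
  (¬b ∨ ¬p) ∧ (¬b ∨ ¬w)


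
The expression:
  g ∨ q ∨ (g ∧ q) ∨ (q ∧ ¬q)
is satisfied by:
  {q: True, g: True}
  {q: True, g: False}
  {g: True, q: False}


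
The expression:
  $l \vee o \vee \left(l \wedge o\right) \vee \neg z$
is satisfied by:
  {o: True, l: True, z: False}
  {o: True, l: False, z: False}
  {l: True, o: False, z: False}
  {o: False, l: False, z: False}
  {z: True, o: True, l: True}
  {z: True, o: True, l: False}
  {z: True, l: True, o: False}


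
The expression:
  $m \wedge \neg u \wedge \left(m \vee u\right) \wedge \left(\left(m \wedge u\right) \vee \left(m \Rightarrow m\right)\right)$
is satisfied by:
  {m: True, u: False}


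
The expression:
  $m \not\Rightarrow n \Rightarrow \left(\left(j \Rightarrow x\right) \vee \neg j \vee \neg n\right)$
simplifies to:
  $\text{True}$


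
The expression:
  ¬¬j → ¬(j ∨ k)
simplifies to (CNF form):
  ¬j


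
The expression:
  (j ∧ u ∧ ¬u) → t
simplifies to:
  True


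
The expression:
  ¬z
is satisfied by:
  {z: False}


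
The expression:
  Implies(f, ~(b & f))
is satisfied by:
  {b: False, f: False}
  {f: True, b: False}
  {b: True, f: False}


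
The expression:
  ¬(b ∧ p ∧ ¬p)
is always true.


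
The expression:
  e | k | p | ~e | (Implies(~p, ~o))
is always true.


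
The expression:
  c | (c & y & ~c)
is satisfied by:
  {c: True}


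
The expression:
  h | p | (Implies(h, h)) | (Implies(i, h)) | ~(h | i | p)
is always true.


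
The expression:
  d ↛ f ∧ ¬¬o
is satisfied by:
  {d: True, o: True, f: False}


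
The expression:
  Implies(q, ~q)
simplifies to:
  ~q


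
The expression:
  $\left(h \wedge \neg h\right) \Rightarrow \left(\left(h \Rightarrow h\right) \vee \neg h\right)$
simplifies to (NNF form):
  $\text{True}$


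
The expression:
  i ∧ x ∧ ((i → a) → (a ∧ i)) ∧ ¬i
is never true.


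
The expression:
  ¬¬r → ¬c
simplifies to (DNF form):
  ¬c ∨ ¬r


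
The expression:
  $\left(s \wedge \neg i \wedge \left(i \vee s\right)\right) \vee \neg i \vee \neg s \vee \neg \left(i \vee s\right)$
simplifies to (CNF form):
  $\neg i \vee \neg s$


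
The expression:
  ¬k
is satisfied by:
  {k: False}


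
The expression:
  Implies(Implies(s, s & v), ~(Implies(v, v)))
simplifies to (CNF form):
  s & ~v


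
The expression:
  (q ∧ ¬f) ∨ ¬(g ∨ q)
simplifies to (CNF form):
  (q ∨ ¬g) ∧ (q ∨ ¬q) ∧ (¬f ∨ ¬g) ∧ (¬f ∨ ¬q)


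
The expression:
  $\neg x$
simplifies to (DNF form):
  $\neg x$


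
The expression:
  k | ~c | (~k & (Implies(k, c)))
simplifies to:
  True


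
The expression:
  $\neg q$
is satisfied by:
  {q: False}


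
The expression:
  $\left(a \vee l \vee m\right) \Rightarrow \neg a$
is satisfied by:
  {a: False}


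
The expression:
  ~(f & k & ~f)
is always true.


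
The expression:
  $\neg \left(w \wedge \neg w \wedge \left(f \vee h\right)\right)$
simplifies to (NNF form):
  $\text{True}$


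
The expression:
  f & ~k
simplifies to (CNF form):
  f & ~k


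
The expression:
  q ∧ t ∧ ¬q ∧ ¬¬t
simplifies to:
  False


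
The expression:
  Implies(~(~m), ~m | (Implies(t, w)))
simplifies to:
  w | ~m | ~t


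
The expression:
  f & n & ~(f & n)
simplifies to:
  False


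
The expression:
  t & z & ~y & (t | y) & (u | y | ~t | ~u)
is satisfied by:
  {t: True, z: True, y: False}


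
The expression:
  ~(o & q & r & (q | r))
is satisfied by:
  {o: False, q: False, r: False}
  {r: True, o: False, q: False}
  {q: True, o: False, r: False}
  {r: True, q: True, o: False}
  {o: True, r: False, q: False}
  {r: True, o: True, q: False}
  {q: True, o: True, r: False}


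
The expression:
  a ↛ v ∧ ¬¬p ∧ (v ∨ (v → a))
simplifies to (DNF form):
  a ∧ p ∧ ¬v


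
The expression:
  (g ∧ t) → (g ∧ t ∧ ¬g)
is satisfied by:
  {g: False, t: False}
  {t: True, g: False}
  {g: True, t: False}


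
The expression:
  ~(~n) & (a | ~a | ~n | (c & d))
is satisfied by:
  {n: True}


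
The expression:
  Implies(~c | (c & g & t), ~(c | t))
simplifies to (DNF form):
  ~t | (c & ~g)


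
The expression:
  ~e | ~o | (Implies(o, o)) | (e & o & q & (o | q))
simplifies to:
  True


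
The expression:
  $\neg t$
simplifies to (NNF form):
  $\neg t$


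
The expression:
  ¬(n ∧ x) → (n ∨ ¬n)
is always true.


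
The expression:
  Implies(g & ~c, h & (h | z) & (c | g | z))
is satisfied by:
  {c: True, h: True, g: False}
  {c: True, g: False, h: False}
  {h: True, g: False, c: False}
  {h: False, g: False, c: False}
  {c: True, h: True, g: True}
  {c: True, g: True, h: False}
  {h: True, g: True, c: False}


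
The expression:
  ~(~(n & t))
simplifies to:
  n & t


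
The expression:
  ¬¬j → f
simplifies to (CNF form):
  f ∨ ¬j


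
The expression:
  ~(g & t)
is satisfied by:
  {g: False, t: False}
  {t: True, g: False}
  {g: True, t: False}


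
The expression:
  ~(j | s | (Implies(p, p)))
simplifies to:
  False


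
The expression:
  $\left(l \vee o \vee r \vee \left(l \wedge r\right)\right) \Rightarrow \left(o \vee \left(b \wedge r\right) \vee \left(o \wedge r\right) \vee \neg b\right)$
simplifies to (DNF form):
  $o \vee r \vee \neg b \vee \neg l$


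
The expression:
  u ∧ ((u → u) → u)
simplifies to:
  u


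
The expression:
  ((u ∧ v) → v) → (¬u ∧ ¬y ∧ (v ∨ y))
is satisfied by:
  {v: True, u: False, y: False}


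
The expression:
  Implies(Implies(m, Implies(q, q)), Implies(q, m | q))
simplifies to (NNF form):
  True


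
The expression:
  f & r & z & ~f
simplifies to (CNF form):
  False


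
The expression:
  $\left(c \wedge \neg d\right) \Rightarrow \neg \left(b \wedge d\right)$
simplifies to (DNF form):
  $\text{True}$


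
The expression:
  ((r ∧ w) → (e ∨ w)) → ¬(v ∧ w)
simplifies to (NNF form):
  ¬v ∨ ¬w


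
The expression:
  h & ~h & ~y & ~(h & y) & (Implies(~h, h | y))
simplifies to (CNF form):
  False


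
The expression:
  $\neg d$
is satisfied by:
  {d: False}


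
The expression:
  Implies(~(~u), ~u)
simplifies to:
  ~u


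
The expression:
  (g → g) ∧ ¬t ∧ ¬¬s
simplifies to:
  s ∧ ¬t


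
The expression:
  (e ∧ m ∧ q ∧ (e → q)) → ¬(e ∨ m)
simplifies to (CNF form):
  ¬e ∨ ¬m ∨ ¬q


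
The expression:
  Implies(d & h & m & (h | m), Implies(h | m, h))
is always true.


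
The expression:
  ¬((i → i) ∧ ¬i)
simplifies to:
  i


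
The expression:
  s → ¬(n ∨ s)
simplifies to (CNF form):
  ¬s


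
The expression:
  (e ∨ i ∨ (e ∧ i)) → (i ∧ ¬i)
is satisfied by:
  {i: False, e: False}


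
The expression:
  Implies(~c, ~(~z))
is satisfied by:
  {z: True, c: True}
  {z: True, c: False}
  {c: True, z: False}


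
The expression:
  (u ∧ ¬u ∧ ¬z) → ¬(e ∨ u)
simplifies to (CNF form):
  True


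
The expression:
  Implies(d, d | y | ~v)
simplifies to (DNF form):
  True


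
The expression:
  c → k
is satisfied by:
  {k: True, c: False}
  {c: False, k: False}
  {c: True, k: True}


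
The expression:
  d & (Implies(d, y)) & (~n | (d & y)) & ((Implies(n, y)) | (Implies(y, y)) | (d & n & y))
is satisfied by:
  {d: True, y: True}


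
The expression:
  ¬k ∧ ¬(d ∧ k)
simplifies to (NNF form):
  ¬k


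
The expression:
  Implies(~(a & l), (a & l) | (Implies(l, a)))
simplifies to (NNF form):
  a | ~l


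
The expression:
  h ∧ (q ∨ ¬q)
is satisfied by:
  {h: True}


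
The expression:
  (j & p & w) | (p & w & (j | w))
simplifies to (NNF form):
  p & w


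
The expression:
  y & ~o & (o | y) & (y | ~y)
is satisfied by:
  {y: True, o: False}


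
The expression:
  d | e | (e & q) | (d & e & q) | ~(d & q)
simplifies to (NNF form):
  True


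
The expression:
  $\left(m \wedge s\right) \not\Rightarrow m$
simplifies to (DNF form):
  $\text{False}$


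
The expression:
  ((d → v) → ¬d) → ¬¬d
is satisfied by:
  {d: True}


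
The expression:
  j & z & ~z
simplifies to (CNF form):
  False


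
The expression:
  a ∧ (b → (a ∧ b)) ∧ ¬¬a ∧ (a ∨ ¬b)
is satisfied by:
  {a: True}


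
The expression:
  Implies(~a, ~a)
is always true.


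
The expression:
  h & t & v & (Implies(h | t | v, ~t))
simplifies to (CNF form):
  False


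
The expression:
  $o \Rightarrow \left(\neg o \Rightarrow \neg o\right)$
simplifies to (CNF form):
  $\text{True}$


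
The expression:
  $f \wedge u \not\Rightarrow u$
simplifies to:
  $\text{False}$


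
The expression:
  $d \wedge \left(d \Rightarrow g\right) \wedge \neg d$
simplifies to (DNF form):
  $\text{False}$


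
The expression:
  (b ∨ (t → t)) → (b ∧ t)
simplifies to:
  b ∧ t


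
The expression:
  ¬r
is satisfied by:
  {r: False}


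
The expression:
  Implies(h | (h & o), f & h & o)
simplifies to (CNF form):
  (f | ~h) & (o | ~h)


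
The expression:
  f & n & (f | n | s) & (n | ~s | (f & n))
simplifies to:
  f & n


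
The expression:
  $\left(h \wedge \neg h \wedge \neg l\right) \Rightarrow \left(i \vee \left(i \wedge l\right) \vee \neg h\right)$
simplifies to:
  $\text{True}$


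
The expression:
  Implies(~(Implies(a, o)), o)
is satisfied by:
  {o: True, a: False}
  {a: False, o: False}
  {a: True, o: True}


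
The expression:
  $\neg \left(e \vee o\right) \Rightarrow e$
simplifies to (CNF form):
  $e \vee o$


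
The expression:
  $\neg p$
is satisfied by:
  {p: False}


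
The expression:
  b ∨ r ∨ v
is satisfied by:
  {r: True, b: True, v: True}
  {r: True, b: True, v: False}
  {r: True, v: True, b: False}
  {r: True, v: False, b: False}
  {b: True, v: True, r: False}
  {b: True, v: False, r: False}
  {v: True, b: False, r: False}


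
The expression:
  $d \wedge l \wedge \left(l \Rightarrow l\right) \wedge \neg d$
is never true.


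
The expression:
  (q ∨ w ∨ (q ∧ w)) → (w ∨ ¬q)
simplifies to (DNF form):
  w ∨ ¬q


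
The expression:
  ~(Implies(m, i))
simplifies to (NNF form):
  m & ~i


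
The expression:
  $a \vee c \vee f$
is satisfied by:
  {a: True, c: True, f: True}
  {a: True, c: True, f: False}
  {a: True, f: True, c: False}
  {a: True, f: False, c: False}
  {c: True, f: True, a: False}
  {c: True, f: False, a: False}
  {f: True, c: False, a: False}


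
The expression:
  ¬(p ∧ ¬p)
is always true.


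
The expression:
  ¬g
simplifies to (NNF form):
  ¬g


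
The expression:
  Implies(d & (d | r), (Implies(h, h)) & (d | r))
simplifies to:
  True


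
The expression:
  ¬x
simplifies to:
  ¬x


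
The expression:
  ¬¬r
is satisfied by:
  {r: True}


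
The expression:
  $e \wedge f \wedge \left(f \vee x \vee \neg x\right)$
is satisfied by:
  {e: True, f: True}


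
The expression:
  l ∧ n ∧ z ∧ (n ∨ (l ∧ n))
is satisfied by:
  {z: True, n: True, l: True}


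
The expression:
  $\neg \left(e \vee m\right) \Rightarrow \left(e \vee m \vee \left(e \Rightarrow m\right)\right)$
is always true.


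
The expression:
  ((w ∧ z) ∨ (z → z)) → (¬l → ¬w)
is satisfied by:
  {l: True, w: False}
  {w: False, l: False}
  {w: True, l: True}


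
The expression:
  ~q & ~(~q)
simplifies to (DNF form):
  False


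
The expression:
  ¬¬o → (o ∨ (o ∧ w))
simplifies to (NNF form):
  True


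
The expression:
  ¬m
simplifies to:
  ¬m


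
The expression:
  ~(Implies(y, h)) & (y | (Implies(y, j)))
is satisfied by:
  {y: True, h: False}


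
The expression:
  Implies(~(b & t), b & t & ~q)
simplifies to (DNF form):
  b & t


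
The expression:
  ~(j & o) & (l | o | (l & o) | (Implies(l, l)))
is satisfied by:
  {o: False, j: False}
  {j: True, o: False}
  {o: True, j: False}


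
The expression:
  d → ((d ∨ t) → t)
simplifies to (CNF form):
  t ∨ ¬d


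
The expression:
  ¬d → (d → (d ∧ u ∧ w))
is always true.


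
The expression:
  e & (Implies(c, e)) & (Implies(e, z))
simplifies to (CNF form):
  e & z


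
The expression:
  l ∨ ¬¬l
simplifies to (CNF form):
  l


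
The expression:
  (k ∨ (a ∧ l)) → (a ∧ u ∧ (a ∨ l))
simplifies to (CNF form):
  (a ∨ ¬k) ∧ (u ∨ ¬k) ∧ (a ∨ ¬a ∨ ¬k) ∧ (a ∨ ¬a ∨ ¬l) ∧ (a ∨ ¬k ∨ ¬l) ∧ (u ∨ ¬a ∨ ¬k) ∧ (u ∨ ¬a ∨ ¬l) ∧ (u ∨ ¬k ∨ ¬l)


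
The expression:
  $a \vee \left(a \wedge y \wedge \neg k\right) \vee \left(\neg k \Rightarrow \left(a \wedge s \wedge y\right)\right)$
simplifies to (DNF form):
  $a \vee k$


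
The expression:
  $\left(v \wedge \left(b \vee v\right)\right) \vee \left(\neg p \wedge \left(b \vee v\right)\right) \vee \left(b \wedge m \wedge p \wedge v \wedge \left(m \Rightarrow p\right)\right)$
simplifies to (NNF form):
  $v \vee \left(b \wedge \neg p\right)$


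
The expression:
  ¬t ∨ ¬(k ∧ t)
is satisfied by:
  {k: False, t: False}
  {t: True, k: False}
  {k: True, t: False}


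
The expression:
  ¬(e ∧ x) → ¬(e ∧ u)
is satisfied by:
  {x: True, u: False, e: False}
  {u: False, e: False, x: False}
  {x: True, e: True, u: False}
  {e: True, u: False, x: False}
  {x: True, u: True, e: False}
  {u: True, x: False, e: False}
  {x: True, e: True, u: True}


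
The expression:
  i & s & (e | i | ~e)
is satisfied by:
  {i: True, s: True}


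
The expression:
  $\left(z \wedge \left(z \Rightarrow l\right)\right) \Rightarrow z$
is always true.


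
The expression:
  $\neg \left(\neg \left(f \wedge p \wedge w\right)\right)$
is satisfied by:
  {p: True, w: True, f: True}


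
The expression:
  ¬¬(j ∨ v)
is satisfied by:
  {v: True, j: True}
  {v: True, j: False}
  {j: True, v: False}


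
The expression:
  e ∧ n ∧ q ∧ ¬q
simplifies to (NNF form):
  False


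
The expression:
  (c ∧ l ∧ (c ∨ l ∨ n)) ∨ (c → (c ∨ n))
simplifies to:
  True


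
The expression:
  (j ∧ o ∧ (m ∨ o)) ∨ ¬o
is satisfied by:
  {j: True, o: False}
  {o: False, j: False}
  {o: True, j: True}


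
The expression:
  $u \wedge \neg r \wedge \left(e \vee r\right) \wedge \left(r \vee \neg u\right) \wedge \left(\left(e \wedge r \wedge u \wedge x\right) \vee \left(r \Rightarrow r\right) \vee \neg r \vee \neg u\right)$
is never true.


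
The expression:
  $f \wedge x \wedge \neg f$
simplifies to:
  $\text{False}$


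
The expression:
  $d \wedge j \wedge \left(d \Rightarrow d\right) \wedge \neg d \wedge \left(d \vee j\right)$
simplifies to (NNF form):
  $\text{False}$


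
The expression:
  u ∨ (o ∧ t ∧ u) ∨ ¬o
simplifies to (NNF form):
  u ∨ ¬o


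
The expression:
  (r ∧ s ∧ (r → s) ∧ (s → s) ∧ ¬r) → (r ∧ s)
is always true.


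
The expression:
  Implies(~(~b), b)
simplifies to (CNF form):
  True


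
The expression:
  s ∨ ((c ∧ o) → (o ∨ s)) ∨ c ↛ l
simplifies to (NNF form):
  True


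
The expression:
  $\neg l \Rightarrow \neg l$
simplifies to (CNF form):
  $\text{True}$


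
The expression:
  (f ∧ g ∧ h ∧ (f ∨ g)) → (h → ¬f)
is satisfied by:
  {h: False, g: False, f: False}
  {f: True, h: False, g: False}
  {g: True, h: False, f: False}
  {f: True, g: True, h: False}
  {h: True, f: False, g: False}
  {f: True, h: True, g: False}
  {g: True, h: True, f: False}


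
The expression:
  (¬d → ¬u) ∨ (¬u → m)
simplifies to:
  True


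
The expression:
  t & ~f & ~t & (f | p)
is never true.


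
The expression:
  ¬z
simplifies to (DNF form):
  ¬z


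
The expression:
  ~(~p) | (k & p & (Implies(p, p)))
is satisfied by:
  {p: True}


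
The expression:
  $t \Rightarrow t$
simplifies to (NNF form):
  $\text{True}$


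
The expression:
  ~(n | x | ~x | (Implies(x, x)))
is never true.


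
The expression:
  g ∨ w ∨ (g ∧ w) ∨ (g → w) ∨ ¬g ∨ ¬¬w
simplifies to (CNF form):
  True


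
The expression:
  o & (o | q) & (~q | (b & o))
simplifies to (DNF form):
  (b & o) | (o & ~q)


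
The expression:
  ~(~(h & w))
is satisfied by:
  {h: True, w: True}


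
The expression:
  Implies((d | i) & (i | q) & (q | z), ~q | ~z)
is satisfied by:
  {d: False, q: False, z: False, i: False}
  {i: True, d: False, q: False, z: False}
  {d: True, i: False, q: False, z: False}
  {i: True, d: True, q: False, z: False}
  {z: True, i: False, d: False, q: False}
  {i: True, z: True, d: False, q: False}
  {z: True, d: True, i: False, q: False}
  {i: True, z: True, d: True, q: False}
  {q: True, z: False, d: False, i: False}
  {q: True, i: True, z: False, d: False}
  {q: True, d: True, z: False, i: False}
  {i: True, q: True, d: True, z: False}
  {q: True, z: True, i: False, d: False}


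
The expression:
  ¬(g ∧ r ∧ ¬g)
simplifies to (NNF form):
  True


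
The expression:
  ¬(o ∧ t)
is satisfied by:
  {o: False, t: False}
  {t: True, o: False}
  {o: True, t: False}


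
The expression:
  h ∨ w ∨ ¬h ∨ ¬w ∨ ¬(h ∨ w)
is always true.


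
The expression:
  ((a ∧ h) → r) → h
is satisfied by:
  {h: True}


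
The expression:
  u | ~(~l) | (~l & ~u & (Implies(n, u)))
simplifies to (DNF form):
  l | u | ~n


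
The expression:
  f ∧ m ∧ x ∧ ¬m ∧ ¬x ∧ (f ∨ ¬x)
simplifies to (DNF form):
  False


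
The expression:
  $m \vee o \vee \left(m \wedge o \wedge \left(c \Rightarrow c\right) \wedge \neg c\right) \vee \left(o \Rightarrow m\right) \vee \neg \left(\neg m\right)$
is always true.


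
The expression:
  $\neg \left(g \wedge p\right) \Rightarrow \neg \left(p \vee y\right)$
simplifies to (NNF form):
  $\left(g \wedge p\right) \vee \left(\neg p \wedge \neg y\right)$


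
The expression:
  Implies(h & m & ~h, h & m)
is always true.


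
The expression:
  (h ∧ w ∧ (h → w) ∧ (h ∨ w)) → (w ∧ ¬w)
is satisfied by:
  {w: False, h: False}
  {h: True, w: False}
  {w: True, h: False}


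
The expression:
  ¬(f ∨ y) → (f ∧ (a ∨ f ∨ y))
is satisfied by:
  {y: True, f: True}
  {y: True, f: False}
  {f: True, y: False}


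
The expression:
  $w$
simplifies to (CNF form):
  $w$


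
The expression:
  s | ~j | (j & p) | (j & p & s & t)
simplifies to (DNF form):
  p | s | ~j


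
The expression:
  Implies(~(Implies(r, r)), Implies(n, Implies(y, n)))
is always true.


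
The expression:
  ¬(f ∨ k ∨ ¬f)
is never true.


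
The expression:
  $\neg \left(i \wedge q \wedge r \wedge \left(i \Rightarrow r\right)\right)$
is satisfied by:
  {q: False, i: False, r: False}
  {r: True, q: False, i: False}
  {i: True, q: False, r: False}
  {r: True, i: True, q: False}
  {q: True, r: False, i: False}
  {r: True, q: True, i: False}
  {i: True, q: True, r: False}


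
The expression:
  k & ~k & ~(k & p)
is never true.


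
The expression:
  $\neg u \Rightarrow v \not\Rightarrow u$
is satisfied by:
  {v: True, u: True}
  {v: True, u: False}
  {u: True, v: False}


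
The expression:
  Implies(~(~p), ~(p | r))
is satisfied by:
  {p: False}


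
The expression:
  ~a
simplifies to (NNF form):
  ~a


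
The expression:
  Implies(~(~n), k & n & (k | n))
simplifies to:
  k | ~n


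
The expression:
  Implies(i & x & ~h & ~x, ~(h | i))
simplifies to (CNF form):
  True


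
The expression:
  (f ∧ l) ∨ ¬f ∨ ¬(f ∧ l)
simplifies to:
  True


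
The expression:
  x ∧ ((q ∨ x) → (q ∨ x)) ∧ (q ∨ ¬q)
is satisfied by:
  {x: True}


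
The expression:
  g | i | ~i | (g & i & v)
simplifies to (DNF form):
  True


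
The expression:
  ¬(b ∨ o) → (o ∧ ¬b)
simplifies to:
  b ∨ o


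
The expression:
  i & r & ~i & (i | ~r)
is never true.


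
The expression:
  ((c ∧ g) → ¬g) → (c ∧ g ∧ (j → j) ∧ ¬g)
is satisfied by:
  {c: True, g: True}


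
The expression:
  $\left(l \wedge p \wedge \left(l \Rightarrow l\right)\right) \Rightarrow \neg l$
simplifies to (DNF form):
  $\neg l \vee \neg p$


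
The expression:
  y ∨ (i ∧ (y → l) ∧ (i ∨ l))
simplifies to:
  i ∨ y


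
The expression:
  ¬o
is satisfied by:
  {o: False}


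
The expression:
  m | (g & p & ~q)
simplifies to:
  m | (g & p & ~q)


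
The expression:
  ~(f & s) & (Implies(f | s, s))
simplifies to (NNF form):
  ~f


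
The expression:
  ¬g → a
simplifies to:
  a ∨ g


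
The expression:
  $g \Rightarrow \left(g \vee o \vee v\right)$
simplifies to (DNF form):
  $\text{True}$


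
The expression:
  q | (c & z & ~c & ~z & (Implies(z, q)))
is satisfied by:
  {q: True}


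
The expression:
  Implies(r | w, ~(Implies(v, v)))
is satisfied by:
  {r: False, w: False}


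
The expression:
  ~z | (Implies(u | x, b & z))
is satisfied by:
  {b: True, x: False, u: False, z: False}
  {b: True, u: True, x: False, z: False}
  {b: True, x: True, u: False, z: False}
  {b: True, u: True, x: True, z: False}
  {b: False, x: False, u: False, z: False}
  {u: True, b: False, x: False, z: False}
  {x: True, b: False, u: False, z: False}
  {u: True, x: True, b: False, z: False}
  {z: True, b: True, x: False, u: False}
  {z: True, u: True, b: True, x: False}
  {z: True, b: True, x: True, u: False}
  {z: True, u: True, b: True, x: True}
  {z: True, b: False, x: False, u: False}


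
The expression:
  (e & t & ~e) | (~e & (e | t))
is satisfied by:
  {t: True, e: False}


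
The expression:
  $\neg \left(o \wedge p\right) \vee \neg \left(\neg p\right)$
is always true.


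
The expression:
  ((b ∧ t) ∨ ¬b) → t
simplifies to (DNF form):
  b ∨ t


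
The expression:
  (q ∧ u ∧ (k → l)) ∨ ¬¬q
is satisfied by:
  {q: True}


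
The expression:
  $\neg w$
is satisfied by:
  {w: False}


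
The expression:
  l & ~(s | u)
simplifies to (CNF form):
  l & ~s & ~u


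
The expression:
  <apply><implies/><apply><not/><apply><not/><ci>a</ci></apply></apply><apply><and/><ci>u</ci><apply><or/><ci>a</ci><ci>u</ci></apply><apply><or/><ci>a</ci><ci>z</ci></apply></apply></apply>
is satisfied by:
  {u: True, a: False}
  {a: False, u: False}
  {a: True, u: True}


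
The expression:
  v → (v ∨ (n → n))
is always true.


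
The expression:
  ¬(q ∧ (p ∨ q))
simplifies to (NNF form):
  ¬q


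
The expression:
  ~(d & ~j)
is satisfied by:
  {j: True, d: False}
  {d: False, j: False}
  {d: True, j: True}


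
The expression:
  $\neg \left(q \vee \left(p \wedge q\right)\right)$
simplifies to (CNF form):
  $\neg q$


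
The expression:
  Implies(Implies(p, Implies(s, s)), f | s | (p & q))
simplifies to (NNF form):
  f | s | (p & q)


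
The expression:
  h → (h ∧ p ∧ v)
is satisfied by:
  {p: True, v: True, h: False}
  {p: True, v: False, h: False}
  {v: True, p: False, h: False}
  {p: False, v: False, h: False}
  {p: True, h: True, v: True}


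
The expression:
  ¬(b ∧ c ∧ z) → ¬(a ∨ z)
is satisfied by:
  {c: True, b: True, a: False, z: False}
  {c: True, b: False, a: False, z: False}
  {b: True, c: False, a: False, z: False}
  {c: False, b: False, a: False, z: False}
  {c: True, z: True, b: True, a: False}
  {c: True, z: True, a: True, b: True}


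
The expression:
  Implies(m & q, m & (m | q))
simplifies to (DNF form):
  True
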